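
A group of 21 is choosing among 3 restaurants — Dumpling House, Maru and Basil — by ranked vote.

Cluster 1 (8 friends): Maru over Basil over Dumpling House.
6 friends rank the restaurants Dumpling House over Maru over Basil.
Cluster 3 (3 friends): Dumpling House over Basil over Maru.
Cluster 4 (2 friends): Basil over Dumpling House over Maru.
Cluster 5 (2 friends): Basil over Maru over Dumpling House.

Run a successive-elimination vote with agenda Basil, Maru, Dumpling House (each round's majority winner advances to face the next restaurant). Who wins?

Dumpling House

Round 1: Basil vs Maru — 7–14, Maru advances.
Round 2: Maru vs Dumpling House — 10–11, Dumpling House advances.
The agenda winner is Dumpling House.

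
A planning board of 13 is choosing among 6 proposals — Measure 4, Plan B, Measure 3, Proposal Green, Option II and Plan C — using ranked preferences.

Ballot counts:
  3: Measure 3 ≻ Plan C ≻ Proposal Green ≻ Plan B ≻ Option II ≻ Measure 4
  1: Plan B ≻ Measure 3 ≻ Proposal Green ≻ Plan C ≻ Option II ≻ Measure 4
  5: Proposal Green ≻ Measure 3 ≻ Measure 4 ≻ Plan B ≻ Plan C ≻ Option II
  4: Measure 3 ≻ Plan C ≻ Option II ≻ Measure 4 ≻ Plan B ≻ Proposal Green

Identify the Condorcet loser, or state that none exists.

Pairwise majorities:
Measure 4 vs Plan B: Measure 4 wins 9–4.
Measure 4 vs Measure 3: Measure 3 wins 13–0.
Measure 4 vs Proposal Green: Proposal Green, 9–4.
Measure 4 vs Option II: 5 for Measure 4, 8 for Option II — Option II by 8–5.
Measure 4–Plan C: Plan C 8–5.
Plan B–Measure 3: Measure 3 12–1.
Plan B vs Proposal Green: 5 to 8, Proposal Green.
Plan B vs Option II: 3+1+5 = 9 for Plan B, 4 for Option II — Plan B by 9–4.
Plan B vs Plan C: Plan B preferred on 1+5 = 6 ballots; Plan C wins 7–6.
Measure 3 vs Proposal Green: Measure 3, 8–5.
Measure 3 vs Option II: 3+1+5+4 = 13 for Measure 3, 0 for Option II — Measure 3 by 13–0.
Measure 3 vs Plan C: Measure 3, 13–0.
Proposal Green vs Option II: Proposal Green is ranked higher on 3+1+5 = 9 ballots, Option II on 4. Proposal Green wins 9–4.
Proposal Green vs Plan C: Proposal Green preferred on 1+5 = 6 ballots; Plan C wins 7–6.
Option II vs Plan C: Option II preferred on 0 ballots; Plan C wins 13–0.
Each option has at least one pairwise win (Measure 4 beats Plan B; Plan B beats Option II; Measure 3 beats Measure 4; Proposal Green beats Measure 4; Option II beats Measure 4; Plan C beats Measure 4) — no Condorcet loser.

none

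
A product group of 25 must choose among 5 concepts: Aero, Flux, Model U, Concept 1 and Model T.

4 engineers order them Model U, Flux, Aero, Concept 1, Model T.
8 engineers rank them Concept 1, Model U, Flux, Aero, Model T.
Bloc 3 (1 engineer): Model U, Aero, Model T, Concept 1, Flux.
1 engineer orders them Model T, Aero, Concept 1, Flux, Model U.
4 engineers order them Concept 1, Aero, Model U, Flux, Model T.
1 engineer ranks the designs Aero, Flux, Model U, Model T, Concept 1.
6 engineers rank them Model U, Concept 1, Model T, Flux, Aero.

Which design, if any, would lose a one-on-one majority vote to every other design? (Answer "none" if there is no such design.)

Pairwise majorities:
Aero vs Flux: Flux wins 18–7.
Aero vs Model U: Aero preferred on 1+4+1 = 6 ballots; Model U wins 19–6.
Aero–Concept 1: Concept 1 18–7.
Aero vs Model T: Aero wins 18–7.
Flux vs Model U: Model U, 23–2.
Flux vs Concept 1: Flux is ranked higher on 4+1 = 5 ballots, Concept 1 on 20. Concept 1 wins 20–5.
Flux vs Model T: Flux is ranked higher on 4+8+4+1 = 17 ballots, Model T on 8. Flux wins 17–8.
Model U–Concept 1: Concept 1 13–12.
Model U vs Model T: Model U, 24–1.
Concept 1 vs Model T: Concept 1 is ranked higher on 4+8+4+6 = 22 ballots, Model T on 3. Concept 1 wins 22–3.
Model T loses to every other design — it is the Condorcet loser.

Model T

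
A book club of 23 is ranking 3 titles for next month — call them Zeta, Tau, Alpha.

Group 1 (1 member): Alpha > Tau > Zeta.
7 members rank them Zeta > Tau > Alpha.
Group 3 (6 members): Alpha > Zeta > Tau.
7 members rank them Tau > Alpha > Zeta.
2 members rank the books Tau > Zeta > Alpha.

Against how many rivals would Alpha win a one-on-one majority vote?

1

Alpha against each rival (23 members):
Alpha vs Zeta: Alpha preferred on 1+6+7 = 14 ballots; Alpha wins 14–9.
Alpha vs Tau: Alpha preferred on 1+6 = 7 ballots; Tau wins 16–7.
Alpha beats Zeta; loses to Tau — 1 pairwise win.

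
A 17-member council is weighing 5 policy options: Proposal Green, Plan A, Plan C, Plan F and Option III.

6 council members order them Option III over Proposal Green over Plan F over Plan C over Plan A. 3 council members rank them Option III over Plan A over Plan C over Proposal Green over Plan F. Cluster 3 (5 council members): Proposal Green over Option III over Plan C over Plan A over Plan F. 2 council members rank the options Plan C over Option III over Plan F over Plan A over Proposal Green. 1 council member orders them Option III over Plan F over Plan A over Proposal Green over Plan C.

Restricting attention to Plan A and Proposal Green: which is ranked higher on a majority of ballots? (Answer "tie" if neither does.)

Ballots ranking Plan A above Proposal Green: 3 + 2 + 1 = 6.
Ballots ranking Proposal Green above Plan A: 17 − 6 = 11.
Proposal Green wins the head-to-head 11–6.

Proposal Green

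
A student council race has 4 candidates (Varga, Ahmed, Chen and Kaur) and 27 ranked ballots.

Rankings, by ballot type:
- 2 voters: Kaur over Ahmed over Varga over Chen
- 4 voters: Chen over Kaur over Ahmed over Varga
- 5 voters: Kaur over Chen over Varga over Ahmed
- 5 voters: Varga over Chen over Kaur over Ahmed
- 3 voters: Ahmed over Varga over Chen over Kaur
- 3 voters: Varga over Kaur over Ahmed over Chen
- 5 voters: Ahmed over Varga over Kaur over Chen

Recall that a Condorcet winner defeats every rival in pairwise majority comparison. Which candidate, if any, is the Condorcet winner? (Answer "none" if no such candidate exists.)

none

Head-to-head results (27 voters):
Varga vs Ahmed: Varga preferred on 5+5+3 = 13 ballots; Ahmed wins 14–13.
Varga vs Chen: 18 to 9, Varga.
Varga vs Kaur: Varga is ranked higher on 5+3+3+5 = 16 ballots, Kaur on 11. Varga wins 16–11.
Ahmed vs Chen: 13 to 14, Chen.
Ahmed vs Kaur: 3+5 = 8 for Ahmed, 19 for Kaur — Kaur by 19–8.
Chen vs Kaur: 4+5+3 = 12 for Chen, 15 for Kaur — Kaur by 15–12.
No candidate is unbeaten: Varga loses to Ahmed; Ahmed loses to Chen; Chen loses to Varga; Kaur loses to Varga. In particular Varga beats Chen beats Ahmed beats Varga is a majority cycle — no Condorcet winner exists.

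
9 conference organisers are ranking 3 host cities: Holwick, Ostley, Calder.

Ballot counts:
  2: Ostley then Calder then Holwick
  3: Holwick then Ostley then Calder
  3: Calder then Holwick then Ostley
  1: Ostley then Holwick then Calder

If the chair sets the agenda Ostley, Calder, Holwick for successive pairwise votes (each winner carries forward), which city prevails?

Round 1: Ostley vs Calder — 6–3, Ostley advances.
Round 2: Ostley vs Holwick — 3–6, Holwick advances.
The agenda winner is Holwick.

Holwick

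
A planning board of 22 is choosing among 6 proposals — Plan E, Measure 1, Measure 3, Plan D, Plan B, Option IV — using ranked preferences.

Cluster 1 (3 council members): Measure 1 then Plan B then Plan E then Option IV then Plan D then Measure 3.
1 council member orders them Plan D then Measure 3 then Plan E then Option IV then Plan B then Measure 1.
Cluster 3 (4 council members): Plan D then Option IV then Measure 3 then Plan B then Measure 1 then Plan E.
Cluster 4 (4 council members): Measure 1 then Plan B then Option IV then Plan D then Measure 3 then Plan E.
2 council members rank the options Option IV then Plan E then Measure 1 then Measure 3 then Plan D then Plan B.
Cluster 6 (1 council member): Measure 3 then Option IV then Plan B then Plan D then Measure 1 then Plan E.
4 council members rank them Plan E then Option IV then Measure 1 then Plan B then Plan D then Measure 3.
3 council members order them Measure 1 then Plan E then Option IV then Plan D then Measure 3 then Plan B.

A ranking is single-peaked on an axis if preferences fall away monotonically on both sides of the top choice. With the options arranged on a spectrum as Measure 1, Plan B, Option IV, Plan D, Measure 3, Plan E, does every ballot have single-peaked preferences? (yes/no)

no

Axis positions: Measure 1=1, Plan B=2, Option IV=3, Plan D=4, Measure 3=5, Plan E=6.
Cluster 1: ranking walks positions 1-2-6-3-4-5; Plan E is ranked above Option IV even though Option IV lies between Plan E and the peak Measure 1 on the axis — preferences dip and rise again. Not single-peaked.
Cluster 2 (peak Plan D at position 4): ranking walks positions 4-5-6-3-2-1, expanding outward from the peak — single-peaked.
Cluster 3 (peak Plan D at position 4): ranking walks positions 4-3-5-2-1-6, expanding outward from the peak — single-peaked.
Cluster 4 (peak Measure 1 at position 1): ranking walks positions 1-2-3-4-5-6, expanding outward from the peak — single-peaked.
Cluster 5: ranking walks positions 3-6-1-5-4-2; Plan E is ranked above Plan D even though Plan D lies between Plan E and the peak Option IV on the axis — preferences dip and rise again. Not single-peaked.
Cluster 6: ranking walks positions 5-3-2-4-1-6; Option IV is ranked above Plan D even though Plan D lies between Option IV and the peak Measure 3 on the axis — preferences dip and rise again. Not single-peaked.
Cluster 7: ranking walks positions 6-3-1-2-4-5; Option IV is ranked above Measure 3 even though Measure 3 lies between Option IV and the peak Plan E on the axis — preferences dip and rise again. Not single-peaked.
Cluster 8: ranking walks positions 1-6-3-4-5-2; Plan E is ranked above Plan B even though Plan B lies between Plan E and the peak Measure 1 on the axis — preferences dip and rise again. Not single-peaked.
Cluster 1 violates single-peakedness, so the profile is not single-peaked on this axis.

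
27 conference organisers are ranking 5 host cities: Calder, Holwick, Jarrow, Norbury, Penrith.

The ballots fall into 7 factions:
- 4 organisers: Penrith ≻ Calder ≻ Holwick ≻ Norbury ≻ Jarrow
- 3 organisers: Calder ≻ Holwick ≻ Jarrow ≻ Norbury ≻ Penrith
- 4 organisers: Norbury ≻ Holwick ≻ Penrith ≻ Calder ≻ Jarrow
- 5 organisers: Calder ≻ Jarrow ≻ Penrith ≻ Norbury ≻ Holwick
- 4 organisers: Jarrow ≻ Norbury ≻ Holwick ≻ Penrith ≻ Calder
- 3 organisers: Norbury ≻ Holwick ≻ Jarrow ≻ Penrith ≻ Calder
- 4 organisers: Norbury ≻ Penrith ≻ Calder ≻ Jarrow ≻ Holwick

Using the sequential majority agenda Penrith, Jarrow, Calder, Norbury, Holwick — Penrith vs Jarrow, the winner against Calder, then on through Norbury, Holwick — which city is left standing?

Round 1: Penrith vs Jarrow — 12–15, Jarrow advances.
Round 2: Jarrow vs Calder — 7–20, Calder advances.
Round 3: Calder vs Norbury — 12–15, Norbury advances.
Round 4: Norbury vs Holwick — 20–7, Norbury advances.
Norbury survives the agenda.

Norbury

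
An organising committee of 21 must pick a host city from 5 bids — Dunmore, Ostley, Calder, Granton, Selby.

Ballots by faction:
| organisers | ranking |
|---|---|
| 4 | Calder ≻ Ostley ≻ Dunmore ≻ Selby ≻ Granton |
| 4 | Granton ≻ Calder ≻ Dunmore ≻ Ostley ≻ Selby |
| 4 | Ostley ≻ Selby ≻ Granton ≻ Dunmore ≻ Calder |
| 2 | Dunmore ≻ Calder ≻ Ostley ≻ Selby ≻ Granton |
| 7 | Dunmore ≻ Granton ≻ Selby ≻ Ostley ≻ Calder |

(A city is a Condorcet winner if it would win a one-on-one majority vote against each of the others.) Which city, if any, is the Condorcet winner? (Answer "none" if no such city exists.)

Dunmore

Check each pair by majority over 21 ballots:
Dunmore vs Ostley: 13 to 8, Dunmore.
Dunmore vs Calder: Dunmore is ranked higher on 4+2+7 = 13 ballots, Calder on 8. Dunmore wins 13–8.
Dunmore vs Granton: Dunmore is ranked higher on 4+2+7 = 13 ballots, Granton on 8. Dunmore wins 13–8.
Dunmore vs Selby: Dunmore is ranked higher on 4+4+2+7 = 17 ballots, Selby on 4. Dunmore wins 17–4.
Ostley vs Calder: 4+7 = 11 for Ostley, 10 for Calder — Ostley by 11–10.
Ostley vs Granton: Ostley is ranked higher on 4+4+2 = 10 ballots, Granton on 11. Granton wins 11–10.
Ostley vs Selby: Ostley preferred on 4+4+4+2 = 14 ballots; Ostley wins 14–7.
Calder vs Granton: 4+2 = 6 for Calder, 15 for Granton — Granton by 15–6.
Calder vs Selby: 10 to 11, Selby.
Granton vs Selby: Granton is ranked higher on 4+7 = 11 ballots, Selby on 10. Granton wins 11–10.
Only Dunmore has no losses; Dunmore is the Condorcet winner.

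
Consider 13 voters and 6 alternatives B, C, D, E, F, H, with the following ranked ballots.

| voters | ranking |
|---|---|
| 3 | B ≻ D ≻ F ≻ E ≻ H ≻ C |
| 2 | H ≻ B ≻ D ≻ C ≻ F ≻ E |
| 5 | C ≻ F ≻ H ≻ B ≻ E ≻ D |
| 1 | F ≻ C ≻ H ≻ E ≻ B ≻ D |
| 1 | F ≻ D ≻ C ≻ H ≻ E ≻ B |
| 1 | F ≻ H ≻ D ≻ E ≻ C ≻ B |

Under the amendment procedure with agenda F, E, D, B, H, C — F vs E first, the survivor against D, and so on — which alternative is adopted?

Round 1: F vs E — 13–0, F advances.
Round 2: F vs D — 8–5, F advances.
Round 3: F vs B — 8–5, F advances.
Round 4: F vs H — 11–2, F advances.
Round 5: F vs C — 6–7, C advances.
C survives the agenda.

C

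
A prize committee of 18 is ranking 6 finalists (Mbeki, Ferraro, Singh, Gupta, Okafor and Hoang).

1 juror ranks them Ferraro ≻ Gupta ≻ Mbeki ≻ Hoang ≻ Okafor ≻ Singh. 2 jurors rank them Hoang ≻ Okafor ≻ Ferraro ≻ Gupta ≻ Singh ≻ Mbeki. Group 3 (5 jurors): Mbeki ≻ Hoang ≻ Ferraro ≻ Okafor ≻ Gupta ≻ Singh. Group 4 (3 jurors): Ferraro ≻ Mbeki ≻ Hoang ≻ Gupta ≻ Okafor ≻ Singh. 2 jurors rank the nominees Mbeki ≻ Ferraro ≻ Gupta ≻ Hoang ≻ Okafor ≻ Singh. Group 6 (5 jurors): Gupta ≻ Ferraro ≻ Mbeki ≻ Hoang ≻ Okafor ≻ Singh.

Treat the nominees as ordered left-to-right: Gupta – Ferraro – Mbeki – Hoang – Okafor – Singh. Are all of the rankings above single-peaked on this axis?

no

Axis positions: Gupta=1, Ferraro=2, Mbeki=3, Hoang=4, Okafor=5, Singh=6.
Group 1 (peak Ferraro at position 2): ranking walks positions 2-1-3-4-5-6, expanding outward from the peak — single-peaked.
Group 2: ranking walks positions 4-5-2-1-6-3; Ferraro is ranked above Mbeki even though Mbeki lies between Ferraro and the peak Hoang on the axis — preferences dip and rise again. Not single-peaked.
Group 3 (peak Mbeki at position 3): ranking walks positions 3-4-2-5-1-6, expanding outward from the peak — single-peaked.
Group 4 (peak Ferraro at position 2): ranking walks positions 2-3-4-1-5-6, expanding outward from the peak — single-peaked.
Group 5 (peak Mbeki at position 3): ranking walks positions 3-2-1-4-5-6, expanding outward from the peak — single-peaked.
Group 6 (peak Gupta at position 1): ranking walks positions 1-2-3-4-5-6, expanding outward from the peak — single-peaked.
Group 2 violates single-peakedness, so the profile is not single-peaked on this axis.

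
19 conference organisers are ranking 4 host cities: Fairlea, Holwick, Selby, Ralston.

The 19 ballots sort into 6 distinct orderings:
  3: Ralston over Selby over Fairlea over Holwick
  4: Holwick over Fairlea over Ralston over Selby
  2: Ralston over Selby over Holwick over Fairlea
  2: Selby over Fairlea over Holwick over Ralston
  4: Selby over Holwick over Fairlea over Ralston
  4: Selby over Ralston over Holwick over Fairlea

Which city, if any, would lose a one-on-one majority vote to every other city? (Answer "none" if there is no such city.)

Pairwise majorities:
Fairlea vs Holwick: Holwick wins 14–5.
Fairlea vs Selby: Fairlea preferred on 4 ballots; Selby wins 15–4.
Fairlea–Ralston: Fairlea 10–9.
Holwick–Selby: Selby 15–4.
Holwick vs Ralston: Holwick, 10–9.
Selby vs Ralston: 2+4+4 = 10 for Selby, 9 for Ralston — Selby by 10–9.
Ralston is beaten in every head-to-head and is the Condorcet loser.

Ralston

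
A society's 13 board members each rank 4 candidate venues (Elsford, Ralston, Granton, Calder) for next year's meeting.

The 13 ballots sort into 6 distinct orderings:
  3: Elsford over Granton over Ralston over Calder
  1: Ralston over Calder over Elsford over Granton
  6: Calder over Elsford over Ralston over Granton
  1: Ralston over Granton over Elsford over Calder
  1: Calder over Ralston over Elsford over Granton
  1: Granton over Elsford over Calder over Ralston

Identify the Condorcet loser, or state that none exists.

Head-to-head results (13 organisers):
Elsford vs Ralston: 10 to 3, Elsford.
Elsford vs Granton: Elsford wins 11–2.
Elsford vs Calder: Elsford preferred on 3+1+1 = 5 ballots; Calder wins 8–5.
Ralston vs Granton: 9 to 4, Ralston.
Ralston vs Calder: Calder wins 8–5.
Granton vs Calder: Calder, 8–5.
Granton loses to every other city — it is the Condorcet loser.

Granton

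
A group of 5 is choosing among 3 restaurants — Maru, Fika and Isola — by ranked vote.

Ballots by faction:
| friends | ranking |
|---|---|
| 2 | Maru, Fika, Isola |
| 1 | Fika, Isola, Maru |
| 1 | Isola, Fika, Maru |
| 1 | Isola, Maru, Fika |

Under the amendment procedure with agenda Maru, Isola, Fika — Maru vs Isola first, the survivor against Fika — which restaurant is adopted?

Fika

Round 1: Maru vs Isola — 2–3, Isola advances.
Round 2: Isola vs Fika — 2–3, Fika advances.
The agenda winner is Fika.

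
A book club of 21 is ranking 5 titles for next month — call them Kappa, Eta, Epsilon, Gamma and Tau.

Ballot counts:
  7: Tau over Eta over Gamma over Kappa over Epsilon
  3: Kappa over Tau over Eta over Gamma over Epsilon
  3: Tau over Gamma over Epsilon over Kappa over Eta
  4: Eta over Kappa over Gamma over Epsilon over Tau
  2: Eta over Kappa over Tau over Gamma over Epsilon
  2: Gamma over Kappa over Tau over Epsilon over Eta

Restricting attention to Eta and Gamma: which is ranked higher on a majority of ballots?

Eta

Ballots ranking Eta above Gamma: 7 + 3 + 4 + 2 = 16.
Ballots ranking Gamma above Eta: 21 − 16 = 5.
Eta wins the head-to-head 16–5.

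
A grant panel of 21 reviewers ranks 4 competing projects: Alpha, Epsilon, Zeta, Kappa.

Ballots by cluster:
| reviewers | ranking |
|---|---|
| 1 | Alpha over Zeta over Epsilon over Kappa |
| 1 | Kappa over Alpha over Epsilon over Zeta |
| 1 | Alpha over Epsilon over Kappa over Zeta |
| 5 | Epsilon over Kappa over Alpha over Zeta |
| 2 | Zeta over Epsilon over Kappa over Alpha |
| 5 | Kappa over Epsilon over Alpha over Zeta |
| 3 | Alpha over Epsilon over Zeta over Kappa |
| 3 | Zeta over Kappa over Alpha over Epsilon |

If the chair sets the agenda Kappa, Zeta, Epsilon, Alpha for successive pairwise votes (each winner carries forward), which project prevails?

Round 1: Kappa vs Zeta — 12–9, Kappa advances.
Round 2: Kappa vs Epsilon — 9–12, Epsilon advances.
Round 3: Epsilon vs Alpha — 12–9, Epsilon advances.
The agenda winner is Epsilon.

Epsilon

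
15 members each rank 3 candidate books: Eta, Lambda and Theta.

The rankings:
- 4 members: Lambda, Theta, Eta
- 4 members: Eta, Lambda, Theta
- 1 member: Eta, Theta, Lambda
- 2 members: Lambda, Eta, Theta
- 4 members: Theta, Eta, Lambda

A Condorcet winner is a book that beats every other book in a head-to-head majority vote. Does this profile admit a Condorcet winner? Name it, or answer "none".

Pairwise majorities:
Eta vs Lambda: 4+1+4 = 9 for Eta, 6 for Lambda — Eta by 9–6.
Eta vs Theta: Theta, 8–7.
Lambda–Theta: Lambda 10–5.
Each book drops at least one matchup (Eta loses to Theta; Lambda loses to Eta; Theta loses to Lambda); the cycle Eta beats Lambda beats Theta beats Eta rules out a Condorcet winner.

none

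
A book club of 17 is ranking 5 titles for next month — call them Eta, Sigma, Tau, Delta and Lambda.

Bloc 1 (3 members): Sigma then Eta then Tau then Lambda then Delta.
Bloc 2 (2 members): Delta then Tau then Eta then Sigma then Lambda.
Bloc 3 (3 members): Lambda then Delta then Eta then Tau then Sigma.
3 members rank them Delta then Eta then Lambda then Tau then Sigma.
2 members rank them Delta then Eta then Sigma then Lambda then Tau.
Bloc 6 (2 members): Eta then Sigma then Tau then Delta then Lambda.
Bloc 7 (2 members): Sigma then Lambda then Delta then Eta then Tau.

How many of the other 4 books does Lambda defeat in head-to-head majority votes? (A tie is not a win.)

Lambda against each rival (17 members):
Lambda vs Eta: 3+2 = 5 for Lambda, 12 for Eta — Eta by 12–5.
Lambda vs Sigma: 3+3 = 6 for Lambda, 11 for Sigma — Sigma by 11–6.
Lambda vs Tau: Lambda, 10–7.
Lambda vs Delta: Delta wins 9–8.
Lambda beats Tau; loses to Eta, Sigma, Delta — 1 pairwise win.

1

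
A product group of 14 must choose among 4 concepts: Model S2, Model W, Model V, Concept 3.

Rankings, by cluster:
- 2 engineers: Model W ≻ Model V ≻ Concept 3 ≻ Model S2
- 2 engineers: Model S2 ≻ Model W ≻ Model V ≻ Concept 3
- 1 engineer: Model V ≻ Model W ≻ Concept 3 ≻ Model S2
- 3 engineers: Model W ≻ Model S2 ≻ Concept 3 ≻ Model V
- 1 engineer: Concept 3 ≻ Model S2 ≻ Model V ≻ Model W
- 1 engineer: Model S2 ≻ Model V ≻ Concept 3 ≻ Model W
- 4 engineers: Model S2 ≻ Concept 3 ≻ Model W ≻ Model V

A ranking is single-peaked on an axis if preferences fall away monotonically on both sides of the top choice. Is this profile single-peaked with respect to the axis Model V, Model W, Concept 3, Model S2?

Axis positions: Model V=1, Model W=2, Concept 3=3, Model S2=4.
Cluster 1 (peak Model W at position 2): ranking walks positions 2-1-3-4, expanding outward from the peak — single-peaked.
Cluster 2: ranking walks positions 4-2-1-3; Model W is ranked above Concept 3 even though Concept 3 lies between Model W and the peak Model S2 on the axis — preferences dip and rise again. Not single-peaked.
Cluster 3 (peak Model V at position 1): ranking walks positions 1-2-3-4, expanding outward from the peak — single-peaked.
Cluster 4: ranking walks positions 2-4-3-1; Model S2 is ranked above Concept 3 even though Concept 3 lies between Model S2 and the peak Model W on the axis — preferences dip and rise again. Not single-peaked.
Cluster 5: ranking walks positions 3-4-1-2; Model V is ranked above Model W even though Model W lies between Model V and the peak Concept 3 on the axis — preferences dip and rise again. Not single-peaked.
Cluster 6: ranking walks positions 4-1-3-2; Model V is ranked above Concept 3 even though Concept 3 lies between Model V and the peak Model S2 on the axis — preferences dip and rise again. Not single-peaked.
Cluster 7 (peak Model S2 at position 4): ranking walks positions 4-3-2-1, expanding outward from the peak — single-peaked.
Cluster 2 violates single-peakedness, so the profile is not single-peaked on this axis.

no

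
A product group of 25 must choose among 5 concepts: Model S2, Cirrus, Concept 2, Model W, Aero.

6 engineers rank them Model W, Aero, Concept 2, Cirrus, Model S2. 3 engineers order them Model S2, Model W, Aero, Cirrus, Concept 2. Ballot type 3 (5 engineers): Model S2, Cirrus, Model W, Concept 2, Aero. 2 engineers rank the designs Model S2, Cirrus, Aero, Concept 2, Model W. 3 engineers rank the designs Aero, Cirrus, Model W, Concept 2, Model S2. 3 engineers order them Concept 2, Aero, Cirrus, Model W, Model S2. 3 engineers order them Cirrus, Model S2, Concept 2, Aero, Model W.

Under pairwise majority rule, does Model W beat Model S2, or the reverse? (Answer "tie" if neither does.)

Ballots ranking Model W above Model S2: 6 + 3 + 3 = 12.
Ballots ranking Model S2 above Model W: 25 − 12 = 13.
Model S2 wins the head-to-head 13–12.

Model S2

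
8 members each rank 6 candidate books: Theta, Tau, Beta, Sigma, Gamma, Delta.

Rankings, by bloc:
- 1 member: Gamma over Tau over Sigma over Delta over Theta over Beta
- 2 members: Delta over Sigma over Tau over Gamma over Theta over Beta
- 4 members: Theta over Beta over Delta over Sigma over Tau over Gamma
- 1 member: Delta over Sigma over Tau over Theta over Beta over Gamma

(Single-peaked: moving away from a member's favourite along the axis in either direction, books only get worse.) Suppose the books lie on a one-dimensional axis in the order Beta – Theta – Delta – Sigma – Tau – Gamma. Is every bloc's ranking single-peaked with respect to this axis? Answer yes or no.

yes

Axis positions: Beta=1, Theta=2, Delta=3, Sigma=4, Tau=5, Gamma=6.
Bloc 1 (peak Gamma at position 6): ranking walks positions 6-5-4-3-2-1, expanding outward from the peak — single-peaked.
Bloc 2 (peak Delta at position 3): ranking walks positions 3-4-5-6-2-1, expanding outward from the peak — single-peaked.
Bloc 3 (peak Theta at position 2): ranking walks positions 2-1-3-4-5-6, expanding outward from the peak — single-peaked.
Bloc 4 (peak Delta at position 3): ranking walks positions 3-4-5-2-1-6, expanding outward from the peak — single-peaked.
Every ranking is single-peaked on this axis.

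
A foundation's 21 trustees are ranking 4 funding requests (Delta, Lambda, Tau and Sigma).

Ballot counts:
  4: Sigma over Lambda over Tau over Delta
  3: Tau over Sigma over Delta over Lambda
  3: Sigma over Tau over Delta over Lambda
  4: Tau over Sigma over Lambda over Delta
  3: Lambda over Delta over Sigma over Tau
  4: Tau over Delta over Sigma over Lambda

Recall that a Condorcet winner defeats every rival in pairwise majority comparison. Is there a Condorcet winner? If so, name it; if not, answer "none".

Tau

Head-to-head results (21 reviewers):
Delta vs Lambda: Lambda, 11–10.
Delta vs Tau: Tau, 18–3.
Delta–Sigma: Sigma 14–7.
Lambda vs Tau: Tau wins 14–7.
Lambda–Sigma: Sigma 18–3.
Tau vs Sigma: Tau, 11–10.
Tau wins every pairwise contest, so Tau is the Condorcet winner.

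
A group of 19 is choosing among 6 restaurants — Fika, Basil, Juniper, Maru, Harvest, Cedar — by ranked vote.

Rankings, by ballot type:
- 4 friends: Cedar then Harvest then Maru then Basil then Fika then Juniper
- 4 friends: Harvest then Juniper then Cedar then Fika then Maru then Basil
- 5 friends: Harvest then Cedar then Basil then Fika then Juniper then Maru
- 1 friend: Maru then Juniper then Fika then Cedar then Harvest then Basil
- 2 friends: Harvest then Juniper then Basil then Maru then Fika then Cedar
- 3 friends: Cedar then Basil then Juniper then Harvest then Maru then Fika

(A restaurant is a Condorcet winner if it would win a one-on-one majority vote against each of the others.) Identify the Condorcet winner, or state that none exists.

Check each pair by majority over 19 ballots:
Fika vs Basil: Basil wins 14–5.
Fika vs Juniper: Juniper wins 10–9.
Fika–Maru: Maru 10–9.
Fika–Harvest: Harvest 18–1.
Fika–Cedar: Cedar 16–3.
Basil vs Juniper: Basil wins 12–7.
Basil vs Maru: Basil, 10–9.
Basil–Harvest: Harvest 16–3.
Basil–Cedar: Cedar 17–2.
Juniper vs Maru: Juniper wins 14–5.
Juniper vs Harvest: Harvest, 15–4.
Juniper–Cedar: Cedar 12–7.
Maru–Harvest: Harvest 18–1.
Maru vs Cedar: Cedar, 16–3.
Harvest–Cedar: Harvest 11–8.
Harvest wins every pairwise contest, so Harvest is the Condorcet winner.

Harvest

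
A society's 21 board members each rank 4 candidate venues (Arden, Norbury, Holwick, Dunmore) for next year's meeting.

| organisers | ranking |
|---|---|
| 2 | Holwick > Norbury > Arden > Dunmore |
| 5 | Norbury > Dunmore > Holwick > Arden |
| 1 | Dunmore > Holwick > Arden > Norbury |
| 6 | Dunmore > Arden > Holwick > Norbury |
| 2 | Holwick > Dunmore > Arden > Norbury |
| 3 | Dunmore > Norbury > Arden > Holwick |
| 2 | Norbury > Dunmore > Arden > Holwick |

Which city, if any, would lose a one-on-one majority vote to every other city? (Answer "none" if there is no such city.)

none

Head-to-head results (21 organisers):
Arden vs Norbury: 9 to 12, Norbury.
Arden vs Holwick: 11 to 10, Arden.
Arden–Dunmore: Dunmore 19–2.
Norbury vs Holwick: Holwick, 11–10.
Norbury–Dunmore: Dunmore 12–9.
Holwick vs Dunmore: Dunmore, 17–4.
No city is winless: Arden beats Holwick; Norbury beats Arden; Holwick beats Norbury; Dunmore beats Arden. There is no Condorcet loser.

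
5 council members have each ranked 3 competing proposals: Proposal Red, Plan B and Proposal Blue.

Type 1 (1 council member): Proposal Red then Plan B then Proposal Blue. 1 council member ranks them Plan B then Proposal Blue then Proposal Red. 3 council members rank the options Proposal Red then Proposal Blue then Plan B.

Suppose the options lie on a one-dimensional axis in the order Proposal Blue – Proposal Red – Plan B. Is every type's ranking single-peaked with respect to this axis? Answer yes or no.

no

Axis positions: Proposal Blue=1, Proposal Red=2, Plan B=3.
Type 1 (peak Proposal Red at position 2): ranking walks positions 2-3-1, expanding outward from the peak — single-peaked.
Type 2: ranking walks positions 3-1-2; Proposal Blue is ranked above Proposal Red even though Proposal Red lies between Proposal Blue and the peak Plan B on the axis — preferences dip and rise again. Not single-peaked.
Type 3 (peak Proposal Red at position 2): ranking walks positions 2-1-3, expanding outward from the peak — single-peaked.
Type 2 violates single-peakedness, so the profile is not single-peaked on this axis.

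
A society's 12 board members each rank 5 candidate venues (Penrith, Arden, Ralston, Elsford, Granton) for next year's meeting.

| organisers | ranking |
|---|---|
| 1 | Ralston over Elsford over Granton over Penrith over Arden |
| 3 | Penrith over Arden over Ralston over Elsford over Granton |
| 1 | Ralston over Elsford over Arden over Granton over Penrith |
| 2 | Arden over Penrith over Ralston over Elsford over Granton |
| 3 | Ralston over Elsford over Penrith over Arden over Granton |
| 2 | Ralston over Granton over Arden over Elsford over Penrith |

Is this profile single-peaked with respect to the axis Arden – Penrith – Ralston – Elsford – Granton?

Axis positions: Arden=1, Penrith=2, Ralston=3, Elsford=4, Granton=5.
Ballot type 1 (peak Ralston at position 3): ranking walks positions 3-4-5-2-1, expanding outward from the peak — single-peaked.
Ballot type 2 (peak Penrith at position 2): ranking walks positions 2-1-3-4-5, expanding outward from the peak — single-peaked.
Ballot type 3: ranking walks positions 3-4-1-5-2; Arden is ranked above Penrith even though Penrith lies between Arden and the peak Ralston on the axis — preferences dip and rise again. Not single-peaked.
Ballot type 4 (peak Arden at position 1): ranking walks positions 1-2-3-4-5, expanding outward from the peak — single-peaked.
Ballot type 5 (peak Ralston at position 3): ranking walks positions 3-4-2-1-5, expanding outward from the peak — single-peaked.
Ballot type 6: ranking walks positions 3-5-1-4-2; Granton is ranked above Elsford even though Elsford lies between Granton and the peak Ralston on the axis — preferences dip and rise again. Not single-peaked.
Ballot type 3 violates single-peakedness, so the profile is not single-peaked on this axis.

no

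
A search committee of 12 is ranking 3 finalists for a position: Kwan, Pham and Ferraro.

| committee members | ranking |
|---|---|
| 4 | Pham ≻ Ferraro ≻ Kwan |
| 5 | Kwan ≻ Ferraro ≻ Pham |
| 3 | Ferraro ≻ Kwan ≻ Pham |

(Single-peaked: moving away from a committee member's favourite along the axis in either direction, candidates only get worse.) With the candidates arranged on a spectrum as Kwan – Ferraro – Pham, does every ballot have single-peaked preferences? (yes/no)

yes

Axis positions: Kwan=1, Ferraro=2, Pham=3.
Group 1 (peak Pham at position 3): ranking walks positions 3-2-1, expanding outward from the peak — single-peaked.
Group 2 (peak Kwan at position 1): ranking walks positions 1-2-3, expanding outward from the peak — single-peaked.
Group 3 (peak Ferraro at position 2): ranking walks positions 2-1-3, expanding outward from the peak — single-peaked.
Every ranking is single-peaked on this axis.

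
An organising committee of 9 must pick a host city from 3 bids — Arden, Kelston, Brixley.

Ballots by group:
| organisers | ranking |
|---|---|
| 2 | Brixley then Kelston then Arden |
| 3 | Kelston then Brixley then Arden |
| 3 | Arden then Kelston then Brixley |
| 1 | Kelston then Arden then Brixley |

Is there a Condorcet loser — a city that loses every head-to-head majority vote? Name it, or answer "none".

Head-to-head results (9 organisers):
Arden vs Kelston: 3 to 6, Kelston.
Arden vs Brixley: 4 to 5, Brixley.
Kelston vs Brixley: Kelston, 7–2.
Arden is beaten in every head-to-head and is the Condorcet loser.

Arden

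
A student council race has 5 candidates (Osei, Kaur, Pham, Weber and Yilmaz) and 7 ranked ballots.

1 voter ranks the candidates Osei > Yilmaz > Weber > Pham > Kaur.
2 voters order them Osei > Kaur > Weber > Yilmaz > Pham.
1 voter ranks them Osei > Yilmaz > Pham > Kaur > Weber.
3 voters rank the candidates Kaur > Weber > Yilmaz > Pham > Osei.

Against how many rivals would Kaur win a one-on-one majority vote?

Kaur against each rival (7 voters):
Kaur vs Osei: Kaur is ranked higher on 3 ballots, Osei on 4. Osei wins 4–3.
Kaur vs Pham: Kaur preferred on 2+3 = 5 ballots; Kaur wins 5–2.
Kaur–Weber: Kaur 6–1.
Kaur vs Yilmaz: Kaur, 5–2.
Kaur beats Pham, Weber, Yilmaz; loses to Osei — 3 pairwise wins.

3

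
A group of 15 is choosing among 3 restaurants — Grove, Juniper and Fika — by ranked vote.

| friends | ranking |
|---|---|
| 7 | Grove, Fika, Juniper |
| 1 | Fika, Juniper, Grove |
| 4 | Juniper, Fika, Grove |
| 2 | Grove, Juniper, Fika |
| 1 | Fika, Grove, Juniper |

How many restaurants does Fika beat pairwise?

1

Fika against each rival (15 friends):
Fika–Grove: Grove 9–6.
Fika vs Juniper: Fika is ranked higher on 7+1+1 = 9 ballots, Juniper on 6. Fika wins 9–6.
Fika beats Juniper; loses to Grove — 1 pairwise win.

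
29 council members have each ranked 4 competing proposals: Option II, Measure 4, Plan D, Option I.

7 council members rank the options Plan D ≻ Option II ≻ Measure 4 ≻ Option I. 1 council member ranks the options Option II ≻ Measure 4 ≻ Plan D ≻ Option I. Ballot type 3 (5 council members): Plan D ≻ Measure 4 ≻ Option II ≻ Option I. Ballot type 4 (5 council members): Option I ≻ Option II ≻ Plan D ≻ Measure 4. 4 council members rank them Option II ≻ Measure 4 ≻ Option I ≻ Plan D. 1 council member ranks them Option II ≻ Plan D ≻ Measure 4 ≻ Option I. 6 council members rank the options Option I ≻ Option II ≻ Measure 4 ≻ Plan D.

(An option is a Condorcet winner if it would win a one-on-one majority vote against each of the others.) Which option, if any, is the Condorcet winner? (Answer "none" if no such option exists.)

Option II

Head-to-head results (29 council members):
Option II vs Measure 4: 24 to 5, Option II.
Option II vs Plan D: Option II is ranked higher on 1+5+4+1+6 = 17 ballots, Plan D on 12. Option II wins 17–12.
Option II vs Option I: 18 to 11, Option II.
Measure 4 vs Plan D: Measure 4 preferred on 1+4+6 = 11 ballots; Plan D wins 18–11.
Measure 4 vs Option I: 7+1+5+4+1 = 18 for Measure 4, 11 for Option I — Measure 4 by 18–11.
Plan D vs Option I: Plan D preferred on 7+1+5+1 = 14 ballots; Option I wins 15–14.
Option II beats each of Measure 4, Plan D, Option I — Option II is the Condorcet winner.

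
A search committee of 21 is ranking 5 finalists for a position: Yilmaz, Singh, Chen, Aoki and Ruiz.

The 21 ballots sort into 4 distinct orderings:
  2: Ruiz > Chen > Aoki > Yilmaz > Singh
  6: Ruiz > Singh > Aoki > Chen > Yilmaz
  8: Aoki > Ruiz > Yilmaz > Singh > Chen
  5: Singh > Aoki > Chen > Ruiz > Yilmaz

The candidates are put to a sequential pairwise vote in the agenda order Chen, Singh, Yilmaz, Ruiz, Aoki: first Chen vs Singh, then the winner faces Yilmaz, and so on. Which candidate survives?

Aoki

Round 1: Chen vs Singh — 2–19, Singh advances.
Round 2: Singh vs Yilmaz — 11–10, Singh advances.
Round 3: Singh vs Ruiz — 5–16, Ruiz advances.
Round 4: Ruiz vs Aoki — 8–13, Aoki advances.
Aoki survives the agenda.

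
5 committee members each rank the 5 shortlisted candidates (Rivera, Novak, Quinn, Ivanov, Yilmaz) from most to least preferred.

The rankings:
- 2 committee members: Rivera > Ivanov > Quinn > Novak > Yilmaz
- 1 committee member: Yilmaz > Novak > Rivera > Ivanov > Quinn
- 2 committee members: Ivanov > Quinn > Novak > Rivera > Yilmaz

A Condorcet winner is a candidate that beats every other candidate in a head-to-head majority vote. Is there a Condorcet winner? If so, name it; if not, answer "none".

Head-to-head results (5 committee members):
Rivera–Novak: Novak 3–2.
Rivera vs Quinn: Rivera wins 3–2.
Rivera–Ivanov: Rivera 3–2.
Rivera vs Yilmaz: Rivera, 4–1.
Novak vs Quinn: Quinn, 4–1.
Novak vs Ivanov: Ivanov wins 4–1.
Novak vs Yilmaz: Novak, 4–1.
Quinn vs Ivanov: Ivanov, 5–0.
Quinn vs Yilmaz: Quinn, 4–1.
Ivanov vs Yilmaz: Ivanov, 4–1.
Each candidate drops at least one matchup (Rivera loses to Novak; Novak loses to Quinn; Quinn loses to Rivera; Ivanov loses to Rivera; Yilmaz loses to Rivera); the cycle Rivera → Quinn → Novak → Rivera rules out a Condorcet winner.

none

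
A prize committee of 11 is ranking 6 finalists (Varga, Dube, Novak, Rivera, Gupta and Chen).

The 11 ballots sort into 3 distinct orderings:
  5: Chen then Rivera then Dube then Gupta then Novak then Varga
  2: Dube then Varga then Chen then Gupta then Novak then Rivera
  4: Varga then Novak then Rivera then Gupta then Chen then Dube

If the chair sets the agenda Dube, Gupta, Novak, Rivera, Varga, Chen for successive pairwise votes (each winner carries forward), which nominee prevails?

Round 1: Dube vs Gupta — 7–4, Dube advances.
Round 2: Dube vs Novak — 7–4, Dube advances.
Round 3: Dube vs Rivera — 2–9, Rivera advances.
Round 4: Rivera vs Varga — 5–6, Varga advances.
Round 5: Varga vs Chen — 6–5, Varga advances.
The agenda winner is Varga.

Varga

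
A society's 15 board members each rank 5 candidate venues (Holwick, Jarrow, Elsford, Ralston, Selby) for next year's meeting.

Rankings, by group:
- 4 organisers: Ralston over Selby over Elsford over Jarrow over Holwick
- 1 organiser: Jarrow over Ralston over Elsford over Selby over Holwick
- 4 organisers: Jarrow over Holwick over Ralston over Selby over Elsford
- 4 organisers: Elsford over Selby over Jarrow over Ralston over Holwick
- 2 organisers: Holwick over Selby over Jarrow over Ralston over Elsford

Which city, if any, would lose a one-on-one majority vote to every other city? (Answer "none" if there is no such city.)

Holwick

Pairwise majorities:
Holwick vs Jarrow: Jarrow, 13–2.
Holwick vs Elsford: Elsford wins 9–6.
Holwick vs Ralston: 6 to 9, Ralston.
Holwick vs Selby: 6 to 9, Selby.
Jarrow vs Elsford: Jarrow preferred on 1+4+2 = 7 ballots; Elsford wins 8–7.
Jarrow vs Ralston: Jarrow preferred on 1+4+4+2 = 11 ballots; Jarrow wins 11–4.
Jarrow vs Selby: Selby wins 10–5.
Elsford vs Ralston: Ralston, 11–4.
Elsford vs Selby: Selby, 10–5.
Ralston vs Selby: Ralston wins 9–6.
Holwick is beaten in every head-to-head and is the Condorcet loser.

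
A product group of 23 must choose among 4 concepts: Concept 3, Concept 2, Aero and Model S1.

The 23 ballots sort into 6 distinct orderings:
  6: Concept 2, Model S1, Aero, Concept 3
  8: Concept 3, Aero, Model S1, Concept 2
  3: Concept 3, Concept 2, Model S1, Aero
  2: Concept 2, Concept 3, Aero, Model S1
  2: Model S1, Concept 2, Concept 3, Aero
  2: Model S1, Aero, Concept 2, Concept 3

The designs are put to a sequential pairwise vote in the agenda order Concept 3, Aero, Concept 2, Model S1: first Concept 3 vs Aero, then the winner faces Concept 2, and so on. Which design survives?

Round 1: Concept 3 vs Aero — 15–8, Concept 3 advances.
Round 2: Concept 3 vs Concept 2 — 11–12, Concept 2 advances.
Round 3: Concept 2 vs Model S1 — 11–12, Model S1 advances.
Model S1 survives the agenda.

Model S1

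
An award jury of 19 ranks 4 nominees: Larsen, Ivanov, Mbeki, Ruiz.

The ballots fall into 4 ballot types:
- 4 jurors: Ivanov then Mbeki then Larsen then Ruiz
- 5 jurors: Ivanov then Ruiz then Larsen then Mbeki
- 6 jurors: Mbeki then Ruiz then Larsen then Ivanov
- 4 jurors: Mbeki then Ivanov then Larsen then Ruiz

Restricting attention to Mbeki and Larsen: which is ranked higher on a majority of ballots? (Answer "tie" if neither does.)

Mbeki

Ballots ranking Mbeki above Larsen: 4 + 6 + 4 = 14.
Ballots ranking Larsen above Mbeki: 19 − 14 = 5.
Mbeki wins the head-to-head 14–5.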